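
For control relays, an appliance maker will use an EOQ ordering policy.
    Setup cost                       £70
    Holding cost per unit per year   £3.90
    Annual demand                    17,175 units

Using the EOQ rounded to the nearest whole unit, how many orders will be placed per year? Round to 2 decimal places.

21.88 orders per year

EOQ = √(2DS/H) = √(2 × 17,175 × 70 / 3.9)
    = √(616,538.46) ≈ 785.20 → Q = 785
Orders per year = D/Q = 17,175 / 785 = 21.879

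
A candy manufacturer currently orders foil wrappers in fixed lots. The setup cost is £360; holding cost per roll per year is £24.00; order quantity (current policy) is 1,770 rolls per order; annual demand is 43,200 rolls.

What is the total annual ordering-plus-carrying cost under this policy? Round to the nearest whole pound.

Orders/yr = 43,200/1,770 = 24.407; ordering cost = 24.407 × £360 = £8,786.44
Average inventory = 1,770/2 = 885; holding cost = 885 × £24 = £21,240.00
Total = £8,786.44 + £21,240.00 = £30,026.44

£30,026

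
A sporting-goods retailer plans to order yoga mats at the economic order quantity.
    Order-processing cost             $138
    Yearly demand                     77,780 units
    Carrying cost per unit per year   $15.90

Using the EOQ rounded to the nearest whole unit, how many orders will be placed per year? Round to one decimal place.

66.9 orders per year

Q* = √(2·D·S / H) = √(2·77,780·138 / 15.9) = √1,350,143.4 ≈ 1,161.96 → Q = 1,162
N = D/Q = 77,780/1,162 ≈ 66.936 orders/yr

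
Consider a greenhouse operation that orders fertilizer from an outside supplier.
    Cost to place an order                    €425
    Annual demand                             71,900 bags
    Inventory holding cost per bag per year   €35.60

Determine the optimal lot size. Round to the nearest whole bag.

1,310 bags

Q* = √(2·D·S / H) = √(2·71,900·425 / 35.6) = √1,716,713.5 ≈ 1,310.23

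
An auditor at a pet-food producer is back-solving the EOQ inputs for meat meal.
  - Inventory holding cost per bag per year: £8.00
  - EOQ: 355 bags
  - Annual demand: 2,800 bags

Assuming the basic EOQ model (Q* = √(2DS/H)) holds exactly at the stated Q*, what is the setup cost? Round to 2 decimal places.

£180.04

Since Q* = (2DS/H)^½, squaring gives Q*²·H = 2DS.
S = Q²H / (2D) = 355² × 8 / (2 × 2,800) = 180.0357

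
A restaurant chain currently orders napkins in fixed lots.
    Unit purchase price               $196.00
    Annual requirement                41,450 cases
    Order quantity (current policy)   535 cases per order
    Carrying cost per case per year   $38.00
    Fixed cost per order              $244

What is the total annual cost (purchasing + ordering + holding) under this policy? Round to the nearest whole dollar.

Ordering: D/Q × S = 41,450/535 × $244 = $18,904.30
Holding:  Q/2 × H = 535/2 × $38 = $10,165.00
Purchase cost = D·C = 41,450 × 196 = $8,124,200.00
Total = $18,904.30 + $10,165.00 + $8,124,200.00 = $8,153,269.30

$8,153,269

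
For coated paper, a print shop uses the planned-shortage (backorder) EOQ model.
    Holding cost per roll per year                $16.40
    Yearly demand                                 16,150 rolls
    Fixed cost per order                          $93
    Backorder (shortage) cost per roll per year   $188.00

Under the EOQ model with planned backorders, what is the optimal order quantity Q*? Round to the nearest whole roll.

446 rolls

Q* = √(2DS/H) · √((H + b)/b)
   = √(2 × 16,150 × 93 / 16.4) · √((16.4 + 188) / 188)
   = 427.977 × 1.0427 ≈ 446.25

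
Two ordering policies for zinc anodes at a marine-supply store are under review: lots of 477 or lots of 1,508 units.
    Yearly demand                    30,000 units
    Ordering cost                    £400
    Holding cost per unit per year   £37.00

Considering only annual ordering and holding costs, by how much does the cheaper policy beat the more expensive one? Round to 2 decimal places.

£1,873.83

Annual cost at Q: ordering D·S/Q plus holding Q·H/2.
TC(477) = (30,000/477)×400 + (477/2)×37 = £33,981.73
TC(1,508) = (30,000/1,508)×400 + (1,508/2)×37 = £35,855.56
|ΔTC| = |£33,981.73 − £35,855.56| = £1,873.83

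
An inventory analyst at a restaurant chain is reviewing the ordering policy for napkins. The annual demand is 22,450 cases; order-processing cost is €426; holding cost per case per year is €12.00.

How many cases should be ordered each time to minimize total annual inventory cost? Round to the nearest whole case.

2DS/H = 2·22,450·426/12 = 1,593,950.00
EOQ = √1,593,950.00 ≈ 1,262.52

1,263 cases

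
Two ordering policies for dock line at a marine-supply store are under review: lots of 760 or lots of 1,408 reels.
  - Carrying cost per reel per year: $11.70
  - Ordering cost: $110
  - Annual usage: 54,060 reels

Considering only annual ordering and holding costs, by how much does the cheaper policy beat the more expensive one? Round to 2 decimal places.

$189.76

For each Q, cost = (D/Q)·S + (Q/2)·H.
TC(760) = (54,060/760)×110 + (760/2)×11.7 = $12,270.47
TC(1,408) = (54,060/1,408)×110 + (1,408/2)×11.7 = $12,460.24
Lots of 760 are cheaper by $189.76.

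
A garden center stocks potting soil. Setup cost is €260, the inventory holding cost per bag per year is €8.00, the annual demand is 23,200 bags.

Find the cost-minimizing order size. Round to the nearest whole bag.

1,228 bags

2DS/H = 2·23,200·260/8 = 1,508,000.00
EOQ = √1,508,000.00 ≈ 1,228.01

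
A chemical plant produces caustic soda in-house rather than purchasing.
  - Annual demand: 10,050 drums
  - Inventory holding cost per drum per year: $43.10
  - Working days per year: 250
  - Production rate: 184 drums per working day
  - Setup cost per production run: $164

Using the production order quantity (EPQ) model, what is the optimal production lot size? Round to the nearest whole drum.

313 drums

d = 10,050/250 = 40.2000 drums/day;  effective holding cost H(1 − d/p) = 43.1·(1 − 40.2000/184) = 33.68359
Q* = √(2DS / H_eff) = √(2·10,050·164 / 33.68359) ≈ 312.83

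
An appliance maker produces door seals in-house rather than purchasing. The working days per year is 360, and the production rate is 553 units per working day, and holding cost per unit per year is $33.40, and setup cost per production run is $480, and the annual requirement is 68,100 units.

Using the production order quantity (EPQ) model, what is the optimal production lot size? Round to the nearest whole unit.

Daily demand d = 68,100/360 = 189.167; p = 553; 1 − d/p = 0.65793
EPQ = √(2DS / (H(1 − d/p)))
    = √(2 × 68,100 × 480 / (33.4 × 0.65793)) ≈ 1,724.83

1,725 units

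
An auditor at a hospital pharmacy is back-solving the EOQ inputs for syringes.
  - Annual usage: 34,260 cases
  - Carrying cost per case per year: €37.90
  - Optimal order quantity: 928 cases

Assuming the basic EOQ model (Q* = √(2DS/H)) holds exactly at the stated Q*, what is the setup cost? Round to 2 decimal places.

€476.34

From Q* = √(2DS/H) ⇒ Q*² = 2DS/H.
S = Q²H / (2D) = 928² × 37.9 / (2 × 34,260) = 476.3408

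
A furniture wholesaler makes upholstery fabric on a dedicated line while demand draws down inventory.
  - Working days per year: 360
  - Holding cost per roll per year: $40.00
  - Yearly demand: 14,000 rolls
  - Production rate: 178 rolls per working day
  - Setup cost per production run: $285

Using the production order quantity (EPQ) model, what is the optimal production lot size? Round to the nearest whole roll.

d = 14,000/360 = 38.8889 rolls/day;  effective holding cost H(1 − d/p) = 40·(1 − 38.8889/178) = 31.26092
Q* = √(2DS / H_eff) = √(2·14,000·285 / 31.26092) ≈ 505.24

505 rolls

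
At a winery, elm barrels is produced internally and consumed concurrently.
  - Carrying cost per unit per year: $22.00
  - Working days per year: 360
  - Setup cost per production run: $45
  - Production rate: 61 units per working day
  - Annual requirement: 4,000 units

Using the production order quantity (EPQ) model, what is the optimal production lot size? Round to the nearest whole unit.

141 units

d = 4,000/360 = 11.1111 units/day;  effective holding cost H(1 − d/p) = 22·(1 − 11.1111/61) = 17.99271
Q* = √(2DS / H_eff) = √(2·4,000·45 / 17.99271) ≈ 141.45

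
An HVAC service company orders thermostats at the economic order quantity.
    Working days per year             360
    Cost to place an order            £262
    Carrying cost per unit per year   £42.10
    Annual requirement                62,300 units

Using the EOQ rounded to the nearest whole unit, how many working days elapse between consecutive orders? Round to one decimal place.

Optimal lot size Q* = (2 × 62,300 × £262 / £42.1)^½ ≈ 880.58 → Q = 881 units
Days between orders = 360 / (D/Q) = 360 / 70.715 ≈ 5.091

5.1 days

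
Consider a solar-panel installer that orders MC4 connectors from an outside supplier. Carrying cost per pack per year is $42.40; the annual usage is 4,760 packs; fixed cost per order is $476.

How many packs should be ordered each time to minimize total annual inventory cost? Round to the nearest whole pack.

327 packs

2DS/H = 2·4,760·476/42.4 = 106,875.47
EOQ = √106,875.47 ≈ 326.92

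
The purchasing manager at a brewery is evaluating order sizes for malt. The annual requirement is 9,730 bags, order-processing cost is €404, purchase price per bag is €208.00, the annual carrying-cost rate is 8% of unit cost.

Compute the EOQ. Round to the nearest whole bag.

Holding cost per bag per year: H = 8% × €208 = €16.6400
EOQ = √(2DS/H) = √(2 × 9,730 × 404 / 16.64)
    = √(472,466.35) ≈ 687.36

687 bags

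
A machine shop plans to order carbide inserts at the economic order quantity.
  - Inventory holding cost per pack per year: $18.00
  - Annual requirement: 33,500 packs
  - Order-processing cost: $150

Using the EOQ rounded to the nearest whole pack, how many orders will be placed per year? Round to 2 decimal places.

Optimal lot size Q* = (2 × 33,500 × $150 / $18)^½ ≈ 747.22 → Q = 747
Orders per year = D/Q = 33,500 / 747 = 44.846

44.85 orders per year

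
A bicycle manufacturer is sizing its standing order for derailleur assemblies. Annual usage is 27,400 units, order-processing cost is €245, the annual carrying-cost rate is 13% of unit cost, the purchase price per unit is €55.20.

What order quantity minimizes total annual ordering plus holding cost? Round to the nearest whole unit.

H = i·C = 0.13 × €55.2 = €7.1760 per unit-year
Q* = √(2·D·S / H) = √(2·27,400·245 / 7.176) = √1,870,958.8 ≈ 1,367.83

1,368 units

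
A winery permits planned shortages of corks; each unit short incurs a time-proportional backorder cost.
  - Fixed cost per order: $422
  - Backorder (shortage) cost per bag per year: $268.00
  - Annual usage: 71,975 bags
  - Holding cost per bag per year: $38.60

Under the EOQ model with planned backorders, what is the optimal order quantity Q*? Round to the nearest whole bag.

1,342 bags

Basic EOQ = √(2·71,975·422/38.6) = 1,254.493
Backorder adjustment √((H+b)/b) = √((38.6+268)/268) = 1.0696
Q* = 1,254.493 × 1.0696 ≈ 1,341.80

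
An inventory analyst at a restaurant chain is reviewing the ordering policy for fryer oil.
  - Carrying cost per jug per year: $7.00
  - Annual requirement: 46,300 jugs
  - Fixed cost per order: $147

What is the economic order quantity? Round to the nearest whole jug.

EOQ = √(2DS/H) = √(2 × 46,300 × 147 / 7)
    = √(1,944,600.00) ≈ 1,394.49

1,394 jugs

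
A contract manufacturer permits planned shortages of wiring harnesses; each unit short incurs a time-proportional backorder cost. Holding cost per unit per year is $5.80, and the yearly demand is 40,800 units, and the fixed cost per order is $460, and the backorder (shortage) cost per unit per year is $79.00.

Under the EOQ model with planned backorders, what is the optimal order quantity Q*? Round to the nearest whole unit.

Basic EOQ = √(2·40,800·460/5.8) = 2,543.958
Backorder adjustment √((H+b)/b) = √((5.8+79)/79) = 1.0361
Q* = 2,543.958 × 1.0361 ≈ 2,635.69

2,636 units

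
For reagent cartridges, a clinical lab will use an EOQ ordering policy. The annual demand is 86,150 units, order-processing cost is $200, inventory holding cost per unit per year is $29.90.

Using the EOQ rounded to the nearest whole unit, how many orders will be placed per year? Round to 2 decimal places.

Optimal lot size Q* = (2 × 86,150 × $200 / $29.9)^½ ≈ 1,073.55 → Q = 1,074
N = D/Q = 86,150/1,074 ≈ 80.214 orders/yr

80.21 orders per year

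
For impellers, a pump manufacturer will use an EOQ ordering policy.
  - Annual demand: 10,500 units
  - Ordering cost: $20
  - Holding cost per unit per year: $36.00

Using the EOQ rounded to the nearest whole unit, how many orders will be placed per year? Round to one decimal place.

97.2 orders per year

Q* = √(2·D·S / H) = √(2·10,500·20 / 36) = √11,666.7 ≈ 108.01 → Q = 108
Orders per year = D/Q = 10,500 / 108 = 97.222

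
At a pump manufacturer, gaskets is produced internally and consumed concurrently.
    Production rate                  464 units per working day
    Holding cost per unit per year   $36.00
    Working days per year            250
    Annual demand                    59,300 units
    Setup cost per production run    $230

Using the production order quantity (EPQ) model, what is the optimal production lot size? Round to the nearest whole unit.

1,245 units

d = 59,300/250 = 237.2000 units/day;  effective holding cost H(1 − d/p) = 36·(1 − 237.2000/464) = 17.59655
Q* = √(2DS / H_eff) = √(2·59,300·230 / 17.59655) ≈ 1,245.07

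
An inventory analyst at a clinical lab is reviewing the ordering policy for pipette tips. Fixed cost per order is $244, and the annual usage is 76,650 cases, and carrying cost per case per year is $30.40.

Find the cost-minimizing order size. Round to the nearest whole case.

1,109 cases

EOQ = √(2DS/H) = √(2 × 76,650 × 244 / 30.4)
    = √(1,230,434.21) ≈ 1,109.25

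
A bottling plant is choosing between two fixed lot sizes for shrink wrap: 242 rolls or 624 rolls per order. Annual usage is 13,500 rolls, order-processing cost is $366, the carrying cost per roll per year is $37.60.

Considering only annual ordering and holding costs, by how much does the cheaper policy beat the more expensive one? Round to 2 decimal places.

$5,317.49

Annual cost at Q: ordering D·S/Q plus holding Q·H/2.
TC(242) = (13,500/242)×366 + (242/2)×37.6 = $24,966.96
TC(624) = (13,500/624)×366 + (624/2)×37.6 = $19,649.47
|ΔTC| = |$24,966.96 − $19,649.47| = $5,317.49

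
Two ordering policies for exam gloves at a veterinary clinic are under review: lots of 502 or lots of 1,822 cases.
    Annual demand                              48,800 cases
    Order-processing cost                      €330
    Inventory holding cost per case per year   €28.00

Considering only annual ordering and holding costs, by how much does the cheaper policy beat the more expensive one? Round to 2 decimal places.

€4,761.04

For each Q, cost = (D/Q)·S + (Q/2)·H.
TC(502) = (48,800/502)×330 + (502/2)×28 = €39,107.68
TC(1,822) = (48,800/1,822)×330 + (1,822/2)×28 = €34,346.64
|ΔTC| = |€39,107.68 − €34,346.64| = €4,761.04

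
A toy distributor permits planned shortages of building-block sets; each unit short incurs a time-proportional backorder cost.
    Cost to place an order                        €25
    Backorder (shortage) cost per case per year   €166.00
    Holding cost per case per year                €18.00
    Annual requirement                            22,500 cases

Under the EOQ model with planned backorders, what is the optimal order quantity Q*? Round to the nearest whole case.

Basic EOQ = √(2·22,500·25/18) = 250.000
Backorder adjustment √((H+b)/b) = √((18+166)/166) = 1.0528
Q* = 250.000 × 1.0528 ≈ 263.21

263 cases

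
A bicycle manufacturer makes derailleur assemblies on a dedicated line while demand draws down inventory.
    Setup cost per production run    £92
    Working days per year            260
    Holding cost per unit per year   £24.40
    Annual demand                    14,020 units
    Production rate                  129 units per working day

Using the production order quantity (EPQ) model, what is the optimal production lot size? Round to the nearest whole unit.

d = 14,020/260 = 53.9231 units/day;  effective holding cost H(1 − d/p) = 24.4·(1 − 53.9231/129) = 14.20060
Q* = √(2DS / H_eff) = √(2·14,020·92 / 14.20060) ≈ 426.22

426 units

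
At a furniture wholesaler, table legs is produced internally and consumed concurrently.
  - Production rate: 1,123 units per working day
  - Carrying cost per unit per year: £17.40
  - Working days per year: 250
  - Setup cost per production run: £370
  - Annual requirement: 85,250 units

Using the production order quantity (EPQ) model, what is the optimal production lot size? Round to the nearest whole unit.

d = 85,250/250 = 341.0000 units/day;  effective holding cost H(1 − d/p) = 17.4·(1 − 341.0000/1123) = 12.11647
Q* = √(2DS / H_eff) = √(2·85,250·370 / 12.11647) ≈ 2,281.79

2,282 units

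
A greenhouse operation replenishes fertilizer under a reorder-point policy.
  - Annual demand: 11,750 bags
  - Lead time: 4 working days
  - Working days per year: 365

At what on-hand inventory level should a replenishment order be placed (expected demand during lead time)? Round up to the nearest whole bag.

129 bags

Daily demand d = 11,750 / 365 = 32.192 bags/day
Demand during lead time = 32.192 × 4 = 128.77
Reorder point = 128.77 → round up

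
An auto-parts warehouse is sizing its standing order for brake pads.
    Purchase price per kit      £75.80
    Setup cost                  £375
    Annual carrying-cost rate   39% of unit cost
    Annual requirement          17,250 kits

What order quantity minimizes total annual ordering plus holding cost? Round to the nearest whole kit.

662 kits

Carrying cost H = £75.8 × 39% = £29.5620/kit/yr
Q* = √(2·D·S / H) = √(2·17,250·375 / 29.562) = √437,639.5 ≈ 661.54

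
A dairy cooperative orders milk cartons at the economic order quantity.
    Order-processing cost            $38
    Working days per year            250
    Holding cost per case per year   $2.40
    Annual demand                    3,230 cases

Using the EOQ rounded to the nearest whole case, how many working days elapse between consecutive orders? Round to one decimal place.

24.8 days

EOQ = √(2DS/H) = √(2 × 3,230 × 38 / 2.4)
    = √(102,283.33) ≈ 319.82 → Q = 320 cases
Days between orders = 250 / (D/Q) = 250 / 10.094 ≈ 24.768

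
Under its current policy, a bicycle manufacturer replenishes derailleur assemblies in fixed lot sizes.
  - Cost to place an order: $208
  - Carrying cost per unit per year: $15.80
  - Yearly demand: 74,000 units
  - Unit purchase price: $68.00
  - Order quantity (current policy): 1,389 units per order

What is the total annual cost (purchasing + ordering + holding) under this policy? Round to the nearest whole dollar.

$5,054,054

Orders/yr = 74,000/1,389 = 53.276; ordering cost = 53.276 × $208 = $11,081.35
Average inventory = 1,389/2 = 694.5; holding cost = 694.5 × $15.8 = $10,973.10
Purchase cost = D·C = 74,000 × 68 = $5,032,000.00
Total = $11,081.35 + $10,973.10 + $5,032,000.00 = $5,054,054.45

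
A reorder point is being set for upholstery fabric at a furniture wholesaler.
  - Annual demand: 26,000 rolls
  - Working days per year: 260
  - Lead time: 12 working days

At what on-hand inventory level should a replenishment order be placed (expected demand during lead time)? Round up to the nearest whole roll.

1,200 rolls

Daily demand d = 26,000 / 260 = 100.000 rolls/day
Demand during lead time = 100.000 × 12 = 1,200.00
Reorder point = 1,200.00 → round up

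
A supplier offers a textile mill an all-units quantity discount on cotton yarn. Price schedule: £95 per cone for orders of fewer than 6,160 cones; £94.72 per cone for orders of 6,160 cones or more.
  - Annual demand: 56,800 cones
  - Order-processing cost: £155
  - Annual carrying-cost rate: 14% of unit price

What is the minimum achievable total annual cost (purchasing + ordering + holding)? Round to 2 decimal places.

£5,411,303.15

H₁ = 14%×£95 = £13.3000;  H₂ = 14%×£94.72 = £13.2608
EOQ₁ = √(2×56,800×155/13.3000) = 1,150.61  (< 6,160, feasible at tier 1)
EOQ₂ = √(2×56,800×155/13.2608) = 1,152.31  (< 6,160 → use Q = 6,160 at tier-2 price)
TC(tier 1 (EOQ₁), Q≈1,150.6) = £5,411,303.15
TC(tier 2, Q≈6,160.0) = £5,422,368.48
Minimum at tier 1 (EOQ₁): £5,411,303.15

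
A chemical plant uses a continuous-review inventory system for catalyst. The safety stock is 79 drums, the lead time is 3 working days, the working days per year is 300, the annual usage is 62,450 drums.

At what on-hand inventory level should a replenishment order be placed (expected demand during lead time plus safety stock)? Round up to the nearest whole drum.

704 drums

Daily demand d = 62,450 / 300 = 208.167 drums/day
Demand during lead time = 208.167 × 3 = 624.50
Reorder point = 624.50 + 79 = 703.50 → round up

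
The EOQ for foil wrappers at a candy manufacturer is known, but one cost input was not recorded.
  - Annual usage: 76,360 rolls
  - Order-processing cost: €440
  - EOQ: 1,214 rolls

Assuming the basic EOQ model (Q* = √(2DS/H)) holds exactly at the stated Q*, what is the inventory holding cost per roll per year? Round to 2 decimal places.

Since Q* = (2DS/H)^½, squaring gives Q*²·H = 2DS.
H = 2DS / Q² = 2 × 76,360 × 440 / 1,214² = 45.5944

€45.59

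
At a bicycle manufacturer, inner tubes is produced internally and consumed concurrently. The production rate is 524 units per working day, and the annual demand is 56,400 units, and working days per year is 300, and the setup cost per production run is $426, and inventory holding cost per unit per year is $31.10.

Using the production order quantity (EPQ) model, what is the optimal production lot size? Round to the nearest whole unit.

Daily demand d = 56,400/300 = 188.000; p = 524; 1 − d/p = 0.64122
EPQ = √(2DS / (H(1 − d/p)))
    = √(2 × 56,400 × 426 / (31.1 × 0.64122)) ≈ 1,552.30

1,552 units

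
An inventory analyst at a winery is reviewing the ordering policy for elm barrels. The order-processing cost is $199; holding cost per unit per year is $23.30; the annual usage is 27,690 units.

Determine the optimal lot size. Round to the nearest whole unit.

2DS/H = 2·27,690·199/23.3 = 472,987.98
EOQ = √472,987.98 ≈ 687.74

688 units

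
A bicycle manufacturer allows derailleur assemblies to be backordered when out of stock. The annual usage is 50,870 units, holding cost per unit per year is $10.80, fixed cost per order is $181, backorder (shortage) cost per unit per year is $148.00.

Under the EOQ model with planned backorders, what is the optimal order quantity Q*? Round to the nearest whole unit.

Q* = √(2DS/H) · √((H + b)/b)
   = √(2 × 50,870 × 181 / 10.8) · √((10.8 + 148) / 148)
   = 1,305.790 × 1.0358 ≈ 1,352.59

1,353 units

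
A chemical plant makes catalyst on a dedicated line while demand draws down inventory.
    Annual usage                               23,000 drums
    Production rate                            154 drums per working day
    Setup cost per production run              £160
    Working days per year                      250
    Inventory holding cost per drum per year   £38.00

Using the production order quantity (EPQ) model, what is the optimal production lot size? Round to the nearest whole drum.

d = 23,000/250 = 92.0000 drums/day;  effective holding cost H(1 − d/p) = 38·(1 − 92.0000/154) = 15.29870
Q* = √(2DS / H_eff) = √(2·23,000·160 / 15.29870) ≈ 693.60

694 drums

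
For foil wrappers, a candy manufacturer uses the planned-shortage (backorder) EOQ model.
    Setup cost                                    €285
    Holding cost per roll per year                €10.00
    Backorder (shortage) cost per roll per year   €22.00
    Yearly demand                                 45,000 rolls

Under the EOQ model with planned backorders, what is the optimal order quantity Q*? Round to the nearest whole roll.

1,932 rolls

Q* = √(2DS/H) · √((H + b)/b)
   = √(2 × 45,000 × 285 / 10) · √((10 + 22) / 22)
   = 1,601.562 × 1.2060 ≈ 1,931.56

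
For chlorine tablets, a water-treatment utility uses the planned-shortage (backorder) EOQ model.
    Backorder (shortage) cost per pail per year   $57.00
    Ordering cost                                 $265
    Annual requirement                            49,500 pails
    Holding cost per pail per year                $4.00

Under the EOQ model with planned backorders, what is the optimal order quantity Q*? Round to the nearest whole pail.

2,649 pails

Q* = √(2DS/H) · √((H + b)/b)
   = √(2 × 49,500 × 265 / 4) · √((4 + 57) / 57)
   = 2,561.006 × 1.0345 ≈ 2,649.34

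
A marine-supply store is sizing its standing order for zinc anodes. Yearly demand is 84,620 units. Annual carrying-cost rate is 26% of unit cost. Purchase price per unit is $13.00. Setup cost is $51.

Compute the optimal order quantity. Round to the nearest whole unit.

H = i·C = 0.26 × $13 = $3.3800 per unit-year
2DS/H = 2·84,620·51/3.38 = 2,553,621.30
EOQ = √2,553,621.30 ≈ 1,598.01

1,598 units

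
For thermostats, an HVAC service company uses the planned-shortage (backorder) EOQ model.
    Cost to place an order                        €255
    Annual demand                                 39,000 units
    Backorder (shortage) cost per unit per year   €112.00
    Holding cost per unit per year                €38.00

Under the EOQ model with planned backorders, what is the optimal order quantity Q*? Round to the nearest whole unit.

837 units

Q* = √(2DS/H) · √((H + b)/b)
   = √(2 × 39,000 × 255 / 38) · √((38 + 112) / 112)
   = 723.478 × 1.1573 ≈ 837.26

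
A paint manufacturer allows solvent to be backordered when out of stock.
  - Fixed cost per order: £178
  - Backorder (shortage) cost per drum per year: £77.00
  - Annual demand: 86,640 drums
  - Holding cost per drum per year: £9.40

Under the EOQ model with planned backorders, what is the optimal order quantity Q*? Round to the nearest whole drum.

Q* = √(2DS/H) · √((H + b)/b)
   = √(2 × 86,640 × 178 / 9.4) · √((9.4 + 77) / 77)
   = 1,811.425 × 1.0593 ≈ 1,918.81

1,919 drums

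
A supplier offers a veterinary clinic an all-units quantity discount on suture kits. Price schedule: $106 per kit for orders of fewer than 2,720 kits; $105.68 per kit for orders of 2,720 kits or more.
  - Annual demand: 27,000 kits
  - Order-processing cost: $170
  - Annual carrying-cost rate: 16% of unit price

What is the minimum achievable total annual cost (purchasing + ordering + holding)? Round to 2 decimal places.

H₁ = 16%×$106 = $16.9600;  H₂ = 16%×$105.68 = $16.9088
EOQ₁ = √(2×27,000×170/16.9600) = 735.71  (< 2,720, feasible at tier 1)
EOQ₂ = √(2×27,000×170/16.9088) = 736.83  (< 2,720 → use Q = 2,720 at tier-2 price)
TC(tier 1 (EOQ₁), Q≈735.7) = $2,874,477.69
TC(tier 2, Q≈2,720.0) = $2,878,043.47
Minimum at tier 1 (EOQ₁): $2,874,477.69

$2,874,477.69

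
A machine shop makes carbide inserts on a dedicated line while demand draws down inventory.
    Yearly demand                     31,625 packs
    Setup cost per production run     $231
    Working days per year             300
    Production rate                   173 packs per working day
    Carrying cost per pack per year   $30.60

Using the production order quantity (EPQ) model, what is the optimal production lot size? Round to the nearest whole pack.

1,106 packs

d = 31,625/300 = 105.4167 packs/day;  effective holding cost H(1 − d/p) = 30.6·(1 − 105.4167/173) = 11.95405
Q* = √(2DS / H_eff) = √(2·31,625·231 / 11.95405) ≈ 1,105.55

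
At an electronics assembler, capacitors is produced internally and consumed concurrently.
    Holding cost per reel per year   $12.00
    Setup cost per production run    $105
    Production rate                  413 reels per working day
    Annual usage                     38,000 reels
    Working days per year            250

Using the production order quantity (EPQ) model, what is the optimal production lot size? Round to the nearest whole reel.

d = 38,000/250 = 152.0000 reels/day;  effective holding cost H(1 − d/p) = 12·(1 − 152.0000/413) = 7.58354
Q* = √(2DS / H_eff) = √(2·38,000·105 / 7.58354) ≈ 1,025.81

1,026 reels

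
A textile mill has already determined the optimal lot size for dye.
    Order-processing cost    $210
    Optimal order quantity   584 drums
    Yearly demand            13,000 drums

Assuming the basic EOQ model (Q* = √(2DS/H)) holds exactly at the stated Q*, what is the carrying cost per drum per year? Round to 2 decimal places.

From Q* = √(2DS/H) ⇒ Q*² = 2DS/H.
H = 2DS / Q² = 2 × 13,000 × 210 / 584² = 16.0091

$16.01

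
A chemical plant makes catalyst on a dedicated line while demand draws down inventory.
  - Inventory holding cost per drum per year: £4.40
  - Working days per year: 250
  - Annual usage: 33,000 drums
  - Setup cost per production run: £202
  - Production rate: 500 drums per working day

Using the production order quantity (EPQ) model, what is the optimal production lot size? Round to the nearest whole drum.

d = 33,000/250 = 132.0000 drums/day;  effective holding cost H(1 − d/p) = 4.4·(1 − 132.0000/500) = 3.23840
Q* = √(2DS / H_eff) = √(2·33,000·202 / 3.23840) ≈ 2,029.00

2,029 drums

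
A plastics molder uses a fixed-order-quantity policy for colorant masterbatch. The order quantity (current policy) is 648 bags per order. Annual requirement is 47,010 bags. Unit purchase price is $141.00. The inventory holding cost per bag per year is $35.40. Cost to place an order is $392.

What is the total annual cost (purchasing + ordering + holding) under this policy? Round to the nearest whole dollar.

$6,668,318

Ordering: D/Q × S = 47,010/648 × $392 = $28,438.15
Holding:  Q/2 × H = 648/2 × $35.4 = $11,469.60
Purchase cost = D·C = 47,010 × 141 = $6,628,410.00
Total = $28,438.15 + $11,469.60 + $6,628,410.00 = $6,668,317.75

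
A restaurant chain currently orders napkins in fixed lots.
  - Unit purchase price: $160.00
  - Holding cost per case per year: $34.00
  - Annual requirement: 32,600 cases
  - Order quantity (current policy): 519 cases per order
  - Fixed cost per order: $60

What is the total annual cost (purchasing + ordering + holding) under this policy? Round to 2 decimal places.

$5,228,591.79

Annual ordering cost = (D/Q)·S = (32,600/519) × 60 = $3,768.79
Annual holding cost  = (Q/2)·H = (519/2) × 34 = $8,823.00
Purchase cost = D·C = 32,600 × 160 = $5,216,000.00
Total = $3,768.79 + $8,823.00 + $5,216,000.00 = $5,228,591.79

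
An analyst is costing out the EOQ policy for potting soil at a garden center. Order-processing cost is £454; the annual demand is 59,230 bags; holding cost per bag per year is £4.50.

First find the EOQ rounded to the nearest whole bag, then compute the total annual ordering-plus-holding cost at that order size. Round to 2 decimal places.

£15,556.79

2DS/H = 2·59,230·454/4.5 = 11,951,297.78
EOQ = √11,951,297.78 ≈ 3,457.06 → Q = 3,457 bags
Ordering: D/Q × S = 59,230/3,457 × £454 = £7,778.54
Holding:  Q/2 × H = 3,457/2 × £4.5 = £7,778.25
Total = £7,778.54 + £7,778.25 = £15,556.79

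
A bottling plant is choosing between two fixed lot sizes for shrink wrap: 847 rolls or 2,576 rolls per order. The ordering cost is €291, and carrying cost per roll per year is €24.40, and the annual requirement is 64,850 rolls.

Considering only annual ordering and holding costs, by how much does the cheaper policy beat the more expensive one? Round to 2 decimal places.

€6,139.41

Annual cost at Q: ordering D·S/Q plus holding Q·H/2.
TC(847) = (64,850/847)×291 + (847/2)×24.4 = €32,613.62
TC(2,576) = (64,850/2,576)×291 + (2,576/2)×24.4 = €38,753.03
Cheaper: Q = 847.  Difference = €6,139.41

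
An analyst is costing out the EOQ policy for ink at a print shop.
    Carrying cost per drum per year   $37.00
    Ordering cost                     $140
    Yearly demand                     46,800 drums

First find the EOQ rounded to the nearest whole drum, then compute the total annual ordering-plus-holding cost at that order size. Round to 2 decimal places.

Q* = √(2·D·S / H) = √(2·46,800·140 / 37) = √354,162.2 ≈ 595.12 → Q = 595 drums
Ordering: D/Q × S = 46,800/595 × $140 = $11,011.76
Holding:  Q/2 × H = 595/2 × $37 = $11,007.50
Total = $11,011.76 + $11,007.50 = $22,019.26

$22,019.26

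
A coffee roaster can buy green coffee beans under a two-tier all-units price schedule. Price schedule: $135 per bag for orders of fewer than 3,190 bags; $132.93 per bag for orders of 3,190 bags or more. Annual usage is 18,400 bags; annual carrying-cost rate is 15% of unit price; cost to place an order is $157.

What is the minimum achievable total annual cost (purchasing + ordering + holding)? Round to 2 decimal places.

H₁ = 15%×$135 = $20.2500;  H₂ = 15%×$132.93 = $19.9395
EOQ₁ = √(2×18,400×157/20.2500) = 534.15  (< 3,190, feasible at tier 1)
EOQ₂ = √(2×18,400×157/19.9395) = 538.29  (< 3,190 → use Q = 3,190 at tier-2 price)
TC(tier 1 (EOQ₁), Q≈534.1) = $2,494,816.49
TC(tier 2, Q≈3,190.0) = $2,478,621.08
Minimum at tier 2: $2,478,621.08

$2,478,621.08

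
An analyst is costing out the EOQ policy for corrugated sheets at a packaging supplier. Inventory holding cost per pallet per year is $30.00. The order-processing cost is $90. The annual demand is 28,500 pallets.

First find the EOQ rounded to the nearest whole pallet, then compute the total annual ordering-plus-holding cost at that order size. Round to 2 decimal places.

$12,405.65

2DS/H = 2·28,500·90/30 = 171,000.00
EOQ = √171,000.00 ≈ 413.52 → Q = 414 pallets
Orders/yr = 28,500/414 = 68.841; ordering cost = 68.841 × $90 = $6,195.65
Average inventory = 414/2 = 207; holding cost = 207 × $30 = $6,210.00
Total = $6,195.65 + $6,210.00 = $12,405.65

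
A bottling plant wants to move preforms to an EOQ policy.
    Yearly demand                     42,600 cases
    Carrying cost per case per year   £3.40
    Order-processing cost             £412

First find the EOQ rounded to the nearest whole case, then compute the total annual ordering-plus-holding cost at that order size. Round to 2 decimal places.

EOQ = √(2DS/H) = √(2 × 42,600 × 412 / 3.4)
    = √(10,324,235.29) ≈ 3,213.13 → Q = 3,213 cases
Annual ordering cost = (D/Q)·S = (42,600/3,213) × 412 = £5,462.56
Annual holding cost  = (Q/2)·H = (3,213/2) × 3.4 = £5,462.10
Total = £5,462.56 + £5,462.10 = £10,924.66

£10,924.66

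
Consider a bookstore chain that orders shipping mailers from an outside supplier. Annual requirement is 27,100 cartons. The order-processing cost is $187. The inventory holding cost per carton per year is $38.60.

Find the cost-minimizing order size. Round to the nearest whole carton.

512 cartons

Optimal lot size Q* = (2 × 27,100 × $187 / $38.6)^½ ≈ 512.42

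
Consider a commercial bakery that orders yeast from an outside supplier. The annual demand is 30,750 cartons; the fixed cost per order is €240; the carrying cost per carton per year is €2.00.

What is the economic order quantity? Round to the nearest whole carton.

EOQ = √(2DS/H) = √(2 × 30,750 × 240 / 2)
    = √(7,380,000.00) ≈ 2,716.62

2,717 cartons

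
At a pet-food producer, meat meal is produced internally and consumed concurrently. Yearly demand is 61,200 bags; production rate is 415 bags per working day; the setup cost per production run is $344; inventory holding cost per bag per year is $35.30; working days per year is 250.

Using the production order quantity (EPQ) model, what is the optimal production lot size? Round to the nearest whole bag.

Daily demand d = 61,200/250 = 244.800; p = 415; 1 − d/p = 0.41012
EPQ = √(2DS / (H(1 − d/p)))
    = √(2 × 61,200 × 344 / (35.3 × 0.41012)) ≈ 1,705.40

1,705 bags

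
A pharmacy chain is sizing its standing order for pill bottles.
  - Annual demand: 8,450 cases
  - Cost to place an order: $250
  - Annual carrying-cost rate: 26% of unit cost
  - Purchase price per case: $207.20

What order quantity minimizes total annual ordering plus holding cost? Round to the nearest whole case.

Holding cost per case per year: H = 26% × $207.2 = $53.8720
Optimal lot size Q* = (2 × 8,450 × $250 / $53.872)^½ ≈ 280.05

280 cases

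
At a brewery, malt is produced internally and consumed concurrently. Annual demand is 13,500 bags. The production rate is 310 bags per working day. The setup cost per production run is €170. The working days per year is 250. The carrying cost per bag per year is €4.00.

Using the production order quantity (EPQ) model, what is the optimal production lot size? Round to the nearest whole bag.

Daily demand d = 13,500/250 = 54.000; p = 310; 1 − d/p = 0.82581
EPQ = √(2DS / (H(1 − d/p)))
    = √(2 × 13,500 × 170 / (4 × 0.82581)) ≈ 1,178.79

1,179 bags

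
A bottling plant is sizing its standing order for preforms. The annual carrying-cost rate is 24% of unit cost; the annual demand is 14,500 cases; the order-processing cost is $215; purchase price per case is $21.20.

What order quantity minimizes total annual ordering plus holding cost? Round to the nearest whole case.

Holding cost per case per year: H = 24% × $21.2 = $5.0880
EOQ = √(2DS/H) = √(2 × 14,500 × 215 / 5.088)
    = √(1,225,432.39) ≈ 1,106.99

1,107 cases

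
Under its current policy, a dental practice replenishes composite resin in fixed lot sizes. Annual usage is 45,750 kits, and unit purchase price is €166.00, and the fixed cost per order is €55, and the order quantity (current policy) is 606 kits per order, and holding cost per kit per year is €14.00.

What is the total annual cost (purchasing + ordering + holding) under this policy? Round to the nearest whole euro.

Annual ordering cost = (D/Q)·S = (45,750/606) × 55 = €4,152.23
Annual holding cost  = (Q/2)·H = (606/2) × 14 = €4,242.00
Purchase cost = D·C = 45,750 × 166 = €7,594,500.00
Total = €4,152.23 + €4,242.00 + €7,594,500.00 = €7,602,894.23

€7,602,894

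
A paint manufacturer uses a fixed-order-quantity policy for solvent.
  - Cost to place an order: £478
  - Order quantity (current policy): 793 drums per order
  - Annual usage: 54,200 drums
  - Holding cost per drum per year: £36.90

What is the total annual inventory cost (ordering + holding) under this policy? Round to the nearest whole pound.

Annual ordering cost = (D/Q)·S = (54,200/793) × 478 = £32,670.37
Annual holding cost  = (Q/2)·H = (793/2) × 36.9 = £14,630.85
Total = £32,670.37 + £14,630.85 = £47,301.22

£47,301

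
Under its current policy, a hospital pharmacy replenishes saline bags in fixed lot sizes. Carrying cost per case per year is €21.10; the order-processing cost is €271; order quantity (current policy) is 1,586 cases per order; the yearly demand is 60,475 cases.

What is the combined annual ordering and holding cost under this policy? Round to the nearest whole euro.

€27,066

Orders/yr = 60,475/1,586 = 38.131; ordering cost = 38.131 × €271 = €10,333.37
Average inventory = 1,586/2 = 793; holding cost = 793 × €21.1 = €16,732.30
Total = €10,333.37 + €16,732.30 = €27,065.67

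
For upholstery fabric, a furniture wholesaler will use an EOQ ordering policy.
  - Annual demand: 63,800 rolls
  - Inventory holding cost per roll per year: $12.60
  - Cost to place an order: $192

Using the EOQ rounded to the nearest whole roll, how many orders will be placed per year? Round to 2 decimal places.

45.77 orders per year

Q* = √(2·D·S / H) = √(2·63,800·192 / 12.6) = √1,944,381.0 ≈ 1,394.41 → Q = 1,394
Orders per year = D/Q = 63,800 / 1,394 = 45.768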